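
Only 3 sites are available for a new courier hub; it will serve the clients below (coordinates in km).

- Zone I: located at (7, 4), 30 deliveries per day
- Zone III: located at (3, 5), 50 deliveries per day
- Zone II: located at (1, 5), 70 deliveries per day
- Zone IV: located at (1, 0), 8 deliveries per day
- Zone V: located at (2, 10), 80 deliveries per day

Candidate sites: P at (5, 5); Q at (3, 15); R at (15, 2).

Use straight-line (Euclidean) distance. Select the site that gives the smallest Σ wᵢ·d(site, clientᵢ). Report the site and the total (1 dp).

P, total 964.8 km

Total weighted distance at each candidate:
  P (5, 5): total = 964.8
  Q (3, 15): total = 2094.0
  R (15, 2): total = 3202.4
Minimum is at P with total 964.8 km.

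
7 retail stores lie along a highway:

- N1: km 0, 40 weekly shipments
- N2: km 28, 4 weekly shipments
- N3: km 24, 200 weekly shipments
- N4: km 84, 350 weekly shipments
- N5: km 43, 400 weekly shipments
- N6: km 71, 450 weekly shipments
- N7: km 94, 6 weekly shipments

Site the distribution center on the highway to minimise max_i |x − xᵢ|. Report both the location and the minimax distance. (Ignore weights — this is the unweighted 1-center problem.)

location 47, max distance 47

The 1-center on a line is the midpoint of the two extreme points: leftmost at 0, rightmost at 94.
Optimal location = (0 + 94)/2 = 47; maximum distance = (94 − 0)/2 = 47.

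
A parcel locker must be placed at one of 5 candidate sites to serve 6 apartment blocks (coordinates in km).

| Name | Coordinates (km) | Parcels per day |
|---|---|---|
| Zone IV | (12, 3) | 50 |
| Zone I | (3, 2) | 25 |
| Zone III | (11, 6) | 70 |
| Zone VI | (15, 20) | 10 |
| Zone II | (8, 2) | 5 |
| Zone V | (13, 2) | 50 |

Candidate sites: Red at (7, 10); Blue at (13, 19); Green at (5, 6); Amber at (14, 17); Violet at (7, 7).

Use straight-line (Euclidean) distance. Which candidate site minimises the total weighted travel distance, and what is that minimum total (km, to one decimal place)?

Violet, total 1337.5 km

Total weighted distance at each candidate:
  Red (7, 10): total = 1718.1
  Blue (13, 19): total = 3176.3
  Green (5, 6): total = 1556.9
  Amber (14, 17): total = 2834.3
  Violet (7, 7): total = 1337.5
Minimum is at Violet with total 1337.5 km.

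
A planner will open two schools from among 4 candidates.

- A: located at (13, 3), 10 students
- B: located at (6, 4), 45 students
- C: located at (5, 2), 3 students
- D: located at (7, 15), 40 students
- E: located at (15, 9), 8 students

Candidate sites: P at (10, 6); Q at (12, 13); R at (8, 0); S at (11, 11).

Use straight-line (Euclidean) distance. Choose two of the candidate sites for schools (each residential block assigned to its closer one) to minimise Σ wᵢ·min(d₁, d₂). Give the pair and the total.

{P, Q}, total 518.3

Evaluate every pair (each demand assigned to the nearer of the two):
  {P, Q}: total = 518.3
  {P, S}: total = 524.9
  {Q, R}: total = 525.8
  {R, S}: total = 532.4
  {P, R}: total = 680.6
  {Q, S}: total = 753.2
Best pair: {P, Q} with total 518.3.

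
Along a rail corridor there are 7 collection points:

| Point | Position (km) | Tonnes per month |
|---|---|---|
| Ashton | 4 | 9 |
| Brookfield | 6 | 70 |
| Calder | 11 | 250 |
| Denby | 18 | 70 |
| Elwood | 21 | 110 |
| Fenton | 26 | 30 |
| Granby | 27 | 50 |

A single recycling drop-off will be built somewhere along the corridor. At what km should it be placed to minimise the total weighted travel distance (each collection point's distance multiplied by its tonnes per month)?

For a sum of weighted absolute distances on a line, the optimum is the weighted median (not the mean). Total weight W = 589; half-weight = 294.5.
Sort by position and accumulate weight:
  km 4 (Ashton, w=9) → cum 9
  km 6 (Brookfield, w=70) → cum 79
  km 11 (Calder, w=250) → cum 329  ≥ 294.5 → median here
  km 18 (Denby, w=70) → cum 399
  km 21 (Elwood, w=110) → cum 509
  km 26 (Fenton, w=30) → cum 539
  km 27 (Granby, w=50) → cum 589
Optimal location: km 11.

x = 11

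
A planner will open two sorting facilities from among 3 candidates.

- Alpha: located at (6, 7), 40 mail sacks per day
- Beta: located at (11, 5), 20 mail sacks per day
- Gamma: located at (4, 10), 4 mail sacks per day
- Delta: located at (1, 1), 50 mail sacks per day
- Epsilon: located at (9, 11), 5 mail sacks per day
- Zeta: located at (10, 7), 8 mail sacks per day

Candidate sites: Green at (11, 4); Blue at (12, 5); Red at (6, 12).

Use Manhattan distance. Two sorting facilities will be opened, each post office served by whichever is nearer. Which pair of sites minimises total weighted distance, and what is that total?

{Green, Red}, total 938

Evaluate every pair (each demand assigned to the nearer of the two):
  {Green, Red}: total = 938
  {Blue, Red}: total = 1038
  {Green, Blue}: total = 1119
Best pair: {Green, Red} with total 938.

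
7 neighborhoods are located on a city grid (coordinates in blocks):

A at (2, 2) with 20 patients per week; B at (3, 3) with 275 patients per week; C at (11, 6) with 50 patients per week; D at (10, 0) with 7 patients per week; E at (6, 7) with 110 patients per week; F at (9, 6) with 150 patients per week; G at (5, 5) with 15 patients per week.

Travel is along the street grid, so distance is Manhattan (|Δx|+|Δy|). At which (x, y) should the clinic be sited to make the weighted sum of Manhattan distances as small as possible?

(6, 5)

Manhattan distance separates: Σwᵢ(|x−xᵢ|+|y−yᵢ|) = Σwᵢ|x−xᵢ| + Σwᵢ|y−yᵢ|, so x and y are optimised independently as 1-D weighted medians.
Total weight W = 627; half = 313.5.
x-coordinate, sorted with cumulative weight:
  x=2 (A, w=20) cum 20
  x=3 (B, w=275) cum 295
  x=5 (G, w=15) cum 310
  x=6 (E, w=110) cum 420  ← median
  x=9 (F, w=150) cum 570
  x=10 (D, w=7) cum 577
  x=11 (C, w=50) cum 627
⇒ x* = 6
y-coordinate, sorted with cumulative weight:
  y=0 (D, w=7) cum 7
  y=2 (A, w=20) cum 27
  y=3 (B, w=275) cum 302
  y=5 (G, w=15) cum 317  ← median
  y=6 (C, w=50) cum 367
  y=6 (F, w=150) cum 517
  y=7 (E, w=110) cum 627
⇒ y* = 5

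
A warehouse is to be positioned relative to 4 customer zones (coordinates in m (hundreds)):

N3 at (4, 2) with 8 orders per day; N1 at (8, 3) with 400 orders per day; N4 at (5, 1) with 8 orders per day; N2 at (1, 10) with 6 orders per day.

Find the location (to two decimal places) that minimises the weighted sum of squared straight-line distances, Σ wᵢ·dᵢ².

The minimiser of Σwᵢ‖p−pᵢ‖² is the weighted centroid p* = (Σwᵢpᵢ)/(Σwᵢ).
Σwᵢ = 422.
Σwᵢxᵢ = 8·4 + 400·8 + 8·5 + 6·1 = 3278.
Σwᵢyᵢ = 8·2 + 400·3 + 8·1 + 6·10 = 1284.
x* = 3278/422 = 7.77, y* = 1284/422 = 3.04.

(7.77, 3.04)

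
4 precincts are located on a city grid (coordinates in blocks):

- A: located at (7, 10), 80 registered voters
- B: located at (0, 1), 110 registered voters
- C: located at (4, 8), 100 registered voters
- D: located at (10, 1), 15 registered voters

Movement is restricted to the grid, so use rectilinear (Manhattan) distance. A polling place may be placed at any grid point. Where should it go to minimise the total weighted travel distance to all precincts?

(4, 8)

Manhattan distance separates: Σwᵢ(|x−xᵢ|+|y−yᵢ|) = Σwᵢ|x−xᵢ| + Σwᵢ|y−yᵢ|, so x and y are optimised independently as 1-D weighted medians.
Total weight W = 305; half = 152.5.
x-coordinate, sorted with cumulative weight:
  x=0 (B, w=110) cum 110
  x=4 (C, w=100) cum 210  ← median
  x=7 (A, w=80) cum 290
  x=10 (D, w=15) cum 305
⇒ x* = 4
y-coordinate, sorted with cumulative weight:
  y=1 (B, w=110) cum 110
  y=1 (D, w=15) cum 125
  y=8 (C, w=100) cum 225  ← median
  y=10 (A, w=80) cum 305
⇒ y* = 8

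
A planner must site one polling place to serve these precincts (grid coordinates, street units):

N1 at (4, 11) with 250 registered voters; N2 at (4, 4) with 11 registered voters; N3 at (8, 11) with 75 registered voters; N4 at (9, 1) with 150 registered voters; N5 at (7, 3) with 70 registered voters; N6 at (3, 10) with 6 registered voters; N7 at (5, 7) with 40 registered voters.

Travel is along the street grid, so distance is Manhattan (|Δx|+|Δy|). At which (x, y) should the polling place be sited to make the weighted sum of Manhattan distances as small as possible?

(5, 11)

Manhattan distance separates: Σwᵢ(|x−xᵢ|+|y−yᵢ|) = Σwᵢ|x−xᵢ| + Σwᵢ|y−yᵢ|, so x and y are optimised independently as 1-D weighted medians.
Total weight W = 602; half = 301.
x-coordinate, sorted with cumulative weight:
  x=3 (N6, w=6) cum 6
  x=4 (N1, w=250) cum 256
  x=4 (N2, w=11) cum 267
  x=5 (N7, w=40) cum 307  ← median
  x=7 (N5, w=70) cum 377
  x=8 (N3, w=75) cum 452
  x=9 (N4, w=150) cum 602
⇒ x* = 5
y-coordinate, sorted with cumulative weight:
  y=1 (N4, w=150) cum 150
  y=3 (N5, w=70) cum 220
  y=4 (N2, w=11) cum 231
  y=7 (N7, w=40) cum 271
  y=10 (N6, w=6) cum 277
  y=11 (N1, w=250) cum 527  ← median
  y=11 (N3, w=75) cum 602
⇒ y* = 11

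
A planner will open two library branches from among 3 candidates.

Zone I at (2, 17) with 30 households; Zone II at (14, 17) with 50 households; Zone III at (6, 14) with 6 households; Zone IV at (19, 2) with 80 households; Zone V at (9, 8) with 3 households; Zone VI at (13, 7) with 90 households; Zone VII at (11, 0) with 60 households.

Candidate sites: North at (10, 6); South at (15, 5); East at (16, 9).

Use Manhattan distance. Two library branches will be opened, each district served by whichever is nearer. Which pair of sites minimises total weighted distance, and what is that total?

Evaluate every pair (each demand assigned to the nearer of the two):
  {North, South}: total = 2641
  {North, East}: total = 2731
  {South, East}: total = 2734
Best pair: {North, South} with total 2641.

{North, South}, total 2641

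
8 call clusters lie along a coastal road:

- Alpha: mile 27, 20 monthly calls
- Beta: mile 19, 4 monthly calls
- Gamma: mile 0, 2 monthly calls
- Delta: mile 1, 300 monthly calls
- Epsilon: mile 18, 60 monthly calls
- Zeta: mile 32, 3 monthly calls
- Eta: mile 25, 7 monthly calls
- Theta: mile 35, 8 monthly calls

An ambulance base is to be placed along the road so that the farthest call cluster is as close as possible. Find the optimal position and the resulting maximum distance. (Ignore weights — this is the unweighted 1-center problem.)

location 17.5, max distance 17.5

The 1-center on a line is the midpoint of the two extreme points: leftmost at 0, rightmost at 35.
Optimal location = (0 + 35)/2 = 17.5; maximum distance = (35 − 0)/2 = 17.5.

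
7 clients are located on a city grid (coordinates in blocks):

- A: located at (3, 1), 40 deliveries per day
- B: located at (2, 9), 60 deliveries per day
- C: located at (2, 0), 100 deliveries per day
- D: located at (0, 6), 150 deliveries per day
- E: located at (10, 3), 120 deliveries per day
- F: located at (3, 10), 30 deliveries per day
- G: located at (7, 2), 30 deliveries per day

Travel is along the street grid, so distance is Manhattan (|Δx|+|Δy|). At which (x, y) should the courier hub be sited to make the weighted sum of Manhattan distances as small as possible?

(2, 3)

Manhattan distance separates: Σwᵢ(|x−xᵢ|+|y−yᵢ|) = Σwᵢ|x−xᵢ| + Σwᵢ|y−yᵢ|, so x and y are optimised independently as 1-D weighted medians.
Total weight W = 530; half = 265.
x-coordinate, sorted with cumulative weight:
  x=0 (D, w=150) cum 150
  x=2 (B, w=60) cum 210
  x=2 (C, w=100) cum 310  ← median
  x=3 (A, w=40) cum 350
  x=3 (F, w=30) cum 380
  x=7 (G, w=30) cum 410
  x=10 (E, w=120) cum 530
⇒ x* = 2
y-coordinate, sorted with cumulative weight:
  y=0 (C, w=100) cum 100
  y=1 (A, w=40) cum 140
  y=2 (G, w=30) cum 170
  y=3 (E, w=120) cum 290  ← median
  y=6 (D, w=150) cum 440
  y=9 (B, w=60) cum 500
  y=10 (F, w=30) cum 530
⇒ y* = 3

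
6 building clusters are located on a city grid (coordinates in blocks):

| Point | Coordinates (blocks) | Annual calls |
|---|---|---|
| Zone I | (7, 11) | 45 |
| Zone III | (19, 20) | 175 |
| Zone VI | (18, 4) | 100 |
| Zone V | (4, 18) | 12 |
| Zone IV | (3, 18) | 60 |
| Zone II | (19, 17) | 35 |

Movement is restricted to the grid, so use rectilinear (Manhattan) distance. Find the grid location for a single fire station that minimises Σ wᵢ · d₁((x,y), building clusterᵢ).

(18, 18)

Manhattan distance separates: Σwᵢ(|x−xᵢ|+|y−yᵢ|) = Σwᵢ|x−xᵢ| + Σwᵢ|y−yᵢ|, so x and y are optimised independently as 1-D weighted medians.
Total weight W = 427; half = 213.5.
x-coordinate, sorted with cumulative weight:
  x=3 (Zone IV, w=60) cum 60
  x=4 (Zone V, w=12) cum 72
  x=7 (Zone I, w=45) cum 117
  x=18 (Zone VI, w=100) cum 217  ← median
  x=19 (Zone III, w=175) cum 392
  x=19 (Zone II, w=35) cum 427
⇒ x* = 18
y-coordinate, sorted with cumulative weight:
  y=4 (Zone VI, w=100) cum 100
  y=11 (Zone I, w=45) cum 145
  y=17 (Zone II, w=35) cum 180
  y=18 (Zone V, w=12) cum 192
  y=18 (Zone IV, w=60) cum 252  ← median
  y=20 (Zone III, w=175) cum 427
⇒ y* = 18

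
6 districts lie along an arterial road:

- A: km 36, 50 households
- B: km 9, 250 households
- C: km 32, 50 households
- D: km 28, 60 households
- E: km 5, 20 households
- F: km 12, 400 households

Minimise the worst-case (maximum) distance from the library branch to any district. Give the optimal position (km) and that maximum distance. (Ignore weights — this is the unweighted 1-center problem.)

location 20.5, max distance 15.5

The 1-center on a line is the midpoint of the two extreme points: leftmost at 5, rightmost at 36.
Optimal location = (5 + 36)/2 = 20.5; maximum distance = (36 − 5)/2 = 15.5.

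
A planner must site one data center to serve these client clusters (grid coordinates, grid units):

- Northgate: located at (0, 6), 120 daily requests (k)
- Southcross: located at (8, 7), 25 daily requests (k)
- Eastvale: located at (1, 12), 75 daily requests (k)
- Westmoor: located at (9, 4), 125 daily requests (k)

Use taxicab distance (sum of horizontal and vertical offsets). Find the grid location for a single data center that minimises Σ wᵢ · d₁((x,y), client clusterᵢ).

Manhattan distance separates: Σwᵢ(|x−xᵢ|+|y−yᵢ|) = Σwᵢ|x−xᵢ| + Σwᵢ|y−yᵢ|, so x and y are optimised independently as 1-D weighted medians.
Total weight W = 345; half = 172.5.
x-coordinate, sorted with cumulative weight:
  x=0 (Northgate, w=120) cum 120
  x=1 (Eastvale, w=75) cum 195  ← median
  x=8 (Southcross, w=25) cum 220
  x=9 (Westmoor, w=125) cum 345
⇒ x* = 1
y-coordinate, sorted with cumulative weight:
  y=4 (Westmoor, w=125) cum 125
  y=6 (Northgate, w=120) cum 245  ← median
  y=7 (Southcross, w=25) cum 270
  y=12 (Eastvale, w=75) cum 345
⇒ y* = 6

(1, 6)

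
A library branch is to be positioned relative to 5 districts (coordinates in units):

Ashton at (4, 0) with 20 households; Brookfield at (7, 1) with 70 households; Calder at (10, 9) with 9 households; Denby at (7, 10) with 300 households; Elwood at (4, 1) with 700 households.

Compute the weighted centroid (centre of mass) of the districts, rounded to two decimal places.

(5.06, 3.50)

The minimiser of Σwᵢ‖p−pᵢ‖² is the weighted centroid p* = (Σwᵢpᵢ)/(Σwᵢ).
Σwᵢ = 1099.
Σwᵢxᵢ = 20·4 + 70·7 + 9·10 + 300·7 + 700·4 = 5560.
Σwᵢyᵢ = 20·0 + 70·1 + 9·9 + 300·10 + 700·1 = 3851.
x* = 5560/1099 = 5.06, y* = 3851/1099 = 3.50.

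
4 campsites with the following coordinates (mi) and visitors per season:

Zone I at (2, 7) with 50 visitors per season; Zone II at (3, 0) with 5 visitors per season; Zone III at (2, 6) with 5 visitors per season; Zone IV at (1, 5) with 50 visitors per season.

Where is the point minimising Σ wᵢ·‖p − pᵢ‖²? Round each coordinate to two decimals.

(1.59, 5.73)

The minimiser of Σwᵢ‖p−pᵢ‖² is the weighted centroid p* = (Σwᵢpᵢ)/(Σwᵢ).
Σwᵢ = 110.
Σwᵢxᵢ = 50·2 + 5·3 + 5·2 + 50·1 = 175.
Σwᵢyᵢ = 50·7 + 5·0 + 5·6 + 50·5 = 630.
x* = 175/110 = 1.59, y* = 630/110 = 5.73.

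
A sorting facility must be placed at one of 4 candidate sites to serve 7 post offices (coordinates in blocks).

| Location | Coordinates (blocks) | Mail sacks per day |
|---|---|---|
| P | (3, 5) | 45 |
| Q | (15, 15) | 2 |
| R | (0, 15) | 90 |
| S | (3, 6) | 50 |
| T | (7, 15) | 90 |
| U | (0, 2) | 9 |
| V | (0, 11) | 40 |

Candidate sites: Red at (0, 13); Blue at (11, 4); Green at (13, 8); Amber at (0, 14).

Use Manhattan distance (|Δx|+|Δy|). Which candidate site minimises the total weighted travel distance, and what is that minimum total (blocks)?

Amber, total 2160 blocks

Total weighted distance at each candidate:
  Red (0, 13): total = 2198
  Blue (11, 4): total = 5102
  Green (13, 8): total = 4984
  Amber (0, 14): total = 2160
Minimum is at Amber with total 2160 blocks.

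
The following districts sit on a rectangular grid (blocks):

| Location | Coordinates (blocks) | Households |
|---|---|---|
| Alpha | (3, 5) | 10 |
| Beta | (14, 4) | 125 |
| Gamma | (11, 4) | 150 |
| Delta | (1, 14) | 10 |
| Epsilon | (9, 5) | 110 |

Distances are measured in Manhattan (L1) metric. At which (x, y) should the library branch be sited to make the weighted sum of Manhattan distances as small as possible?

(11, 4)

Manhattan distance separates: Σwᵢ(|x−xᵢ|+|y−yᵢ|) = Σwᵢ|x−xᵢ| + Σwᵢ|y−yᵢ|, so x and y are optimised independently as 1-D weighted medians.
Total weight W = 405; half = 202.5.
x-coordinate, sorted with cumulative weight:
  x=1 (Delta, w=10) cum 10
  x=3 (Alpha, w=10) cum 20
  x=9 (Epsilon, w=110) cum 130
  x=11 (Gamma, w=150) cum 280  ← median
  x=14 (Beta, w=125) cum 405
⇒ x* = 11
y-coordinate, sorted with cumulative weight:
  y=4 (Beta, w=125) cum 125
  y=4 (Gamma, w=150) cum 275  ← median
  y=5 (Alpha, w=10) cum 285
  y=5 (Epsilon, w=110) cum 395
  y=14 (Delta, w=10) cum 405
⇒ y* = 4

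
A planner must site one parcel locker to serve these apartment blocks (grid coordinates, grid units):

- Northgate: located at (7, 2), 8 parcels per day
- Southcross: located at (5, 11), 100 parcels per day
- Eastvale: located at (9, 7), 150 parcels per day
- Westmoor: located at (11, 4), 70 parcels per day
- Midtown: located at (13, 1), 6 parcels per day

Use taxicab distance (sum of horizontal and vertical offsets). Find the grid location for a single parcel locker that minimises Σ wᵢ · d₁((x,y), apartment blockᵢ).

Manhattan distance separates: Σwᵢ(|x−xᵢ|+|y−yᵢ|) = Σwᵢ|x−xᵢ| + Σwᵢ|y−yᵢ|, so x and y are optimised independently as 1-D weighted medians.
Total weight W = 334; half = 167.
x-coordinate, sorted with cumulative weight:
  x=5 (Southcross, w=100) cum 100
  x=7 (Northgate, w=8) cum 108
  x=9 (Eastvale, w=150) cum 258  ← median
  x=11 (Westmoor, w=70) cum 328
  x=13 (Midtown, w=6) cum 334
⇒ x* = 9
y-coordinate, sorted with cumulative weight:
  y=1 (Midtown, w=6) cum 6
  y=2 (Northgate, w=8) cum 14
  y=4 (Westmoor, w=70) cum 84
  y=7 (Eastvale, w=150) cum 234  ← median
  y=11 (Southcross, w=100) cum 334
⇒ y* = 7

(9, 7)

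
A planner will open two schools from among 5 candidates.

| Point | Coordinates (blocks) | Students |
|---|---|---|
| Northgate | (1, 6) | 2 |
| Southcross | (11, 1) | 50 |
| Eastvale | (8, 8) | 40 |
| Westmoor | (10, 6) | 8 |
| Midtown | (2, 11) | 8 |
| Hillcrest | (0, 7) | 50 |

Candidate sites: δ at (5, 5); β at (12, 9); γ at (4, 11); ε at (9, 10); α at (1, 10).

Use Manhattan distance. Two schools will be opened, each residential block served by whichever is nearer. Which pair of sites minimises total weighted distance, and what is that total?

Evaluate every pair (each demand assigned to the nearer of the two):
  {β, α}: total = 914
  {ε, α}: total = 934
  {δ, α}: total = 1012
  {δ, ε}: total = 1084
  {δ, β}: total = 1122
  {β, γ}: total = 1122
  {γ, ε}: total = 1142
  {δ, γ}: total = 1164
  {β, ε}: total = 1298
  {γ, α}: total = 1442
Best pair: {β, α} with total 914.

{β, α}, total 914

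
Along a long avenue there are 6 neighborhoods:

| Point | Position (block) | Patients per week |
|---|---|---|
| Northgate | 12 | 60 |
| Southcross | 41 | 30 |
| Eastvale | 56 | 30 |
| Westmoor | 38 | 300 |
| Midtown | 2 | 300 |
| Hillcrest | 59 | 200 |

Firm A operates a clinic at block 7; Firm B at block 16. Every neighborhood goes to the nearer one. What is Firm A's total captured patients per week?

The indifferent point is the midpoint (7+16)/2 = 11.5; neighborhoods left of it (closer to Firm A at 7) go to Firm A, those right go to Firm B.
  Midtown at 2 (w=300) → Firm A
  Northgate at 12 (w=60) → Firm B
  Westmoor at 38 (w=300) → Firm B
  Southcross at 41 (w=30) → Firm B
  Eastvale at 56 (w=30) → Firm B
  Hillcrest at 59 (w=200) → Firm B
Firm A captures 300; Firm B captures 620.

300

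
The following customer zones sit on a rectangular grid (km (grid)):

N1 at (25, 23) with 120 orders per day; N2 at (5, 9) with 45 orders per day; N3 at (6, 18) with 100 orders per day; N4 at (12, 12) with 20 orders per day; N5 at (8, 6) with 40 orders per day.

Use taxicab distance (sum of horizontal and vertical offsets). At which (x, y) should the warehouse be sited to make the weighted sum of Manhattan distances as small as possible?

(8, 18)

Manhattan distance separates: Σwᵢ(|x−xᵢ|+|y−yᵢ|) = Σwᵢ|x−xᵢ| + Σwᵢ|y−yᵢ|, so x and y are optimised independently as 1-D weighted medians.
Total weight W = 325; half = 162.5.
x-coordinate, sorted with cumulative weight:
  x=5 (N2, w=45) cum 45
  x=6 (N3, w=100) cum 145
  x=8 (N5, w=40) cum 185  ← median
  x=12 (N4, w=20) cum 205
  x=25 (N1, w=120) cum 325
⇒ x* = 8
y-coordinate, sorted with cumulative weight:
  y=6 (N5, w=40) cum 40
  y=9 (N2, w=45) cum 85
  y=12 (N4, w=20) cum 105
  y=18 (N3, w=100) cum 205  ← median
  y=23 (N1, w=120) cum 325
⇒ y* = 18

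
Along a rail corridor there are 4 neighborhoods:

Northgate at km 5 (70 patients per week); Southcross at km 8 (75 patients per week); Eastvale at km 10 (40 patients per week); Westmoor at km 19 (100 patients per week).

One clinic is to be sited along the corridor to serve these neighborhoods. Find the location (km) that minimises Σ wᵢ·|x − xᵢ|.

x = 8

For a sum of weighted absolute distances on a line, the optimum is the weighted median (not the mean). Total weight W = 285; half-weight = 142.5.
Sort by position and accumulate weight:
  km 5 (Northgate, w=70) → cum 70
  km 8 (Southcross, w=75) → cum 145  ≥ 142.5 → median here
  km 10 (Eastvale, w=40) → cum 185
  km 19 (Westmoor, w=100) → cum 285
Optimal location: km 8.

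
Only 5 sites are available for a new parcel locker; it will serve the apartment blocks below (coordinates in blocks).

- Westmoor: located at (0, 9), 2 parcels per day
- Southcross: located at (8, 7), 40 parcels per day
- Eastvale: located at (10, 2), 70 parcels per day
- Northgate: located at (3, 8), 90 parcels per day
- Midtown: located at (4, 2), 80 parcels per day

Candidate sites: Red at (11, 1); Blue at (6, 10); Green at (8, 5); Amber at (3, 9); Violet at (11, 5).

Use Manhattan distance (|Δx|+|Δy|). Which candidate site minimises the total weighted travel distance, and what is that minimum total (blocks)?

Total weighted distance at each candidate:
  Red (11, 1): total = 2528
  Blue (6, 10): total = 2304
  Green (8, 5): total = 1734
  Amber (3, 9): total = 1996
  Violet (11, 5): total = 2300
Minimum is at Green with total 1734 blocks.

Green, total 1734 blocks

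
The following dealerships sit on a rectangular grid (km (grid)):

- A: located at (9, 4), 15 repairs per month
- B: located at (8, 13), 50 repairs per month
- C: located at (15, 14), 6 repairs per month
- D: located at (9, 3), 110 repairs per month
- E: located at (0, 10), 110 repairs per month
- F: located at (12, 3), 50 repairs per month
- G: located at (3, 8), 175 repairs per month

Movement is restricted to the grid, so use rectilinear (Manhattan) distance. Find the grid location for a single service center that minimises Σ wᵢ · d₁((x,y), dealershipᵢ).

Manhattan distance separates: Σwᵢ(|x−xᵢ|+|y−yᵢ|) = Σwᵢ|x−xᵢ| + Σwᵢ|y−yᵢ|, so x and y are optimised independently as 1-D weighted medians.
Total weight W = 516; half = 258.
x-coordinate, sorted with cumulative weight:
  x=0 (E, w=110) cum 110
  x=3 (G, w=175) cum 285  ← median
  x=8 (B, w=50) cum 335
  x=9 (A, w=15) cum 350
  x=9 (D, w=110) cum 460
  x=12 (F, w=50) cum 510
  x=15 (C, w=6) cum 516
⇒ x* = 3
y-coordinate, sorted with cumulative weight:
  y=3 (D, w=110) cum 110
  y=3 (F, w=50) cum 160
  y=4 (A, w=15) cum 175
  y=8 (G, w=175) cum 350  ← median
  y=10 (E, w=110) cum 460
  y=13 (B, w=50) cum 510
  y=14 (C, w=6) cum 516
⇒ y* = 8

(3, 8)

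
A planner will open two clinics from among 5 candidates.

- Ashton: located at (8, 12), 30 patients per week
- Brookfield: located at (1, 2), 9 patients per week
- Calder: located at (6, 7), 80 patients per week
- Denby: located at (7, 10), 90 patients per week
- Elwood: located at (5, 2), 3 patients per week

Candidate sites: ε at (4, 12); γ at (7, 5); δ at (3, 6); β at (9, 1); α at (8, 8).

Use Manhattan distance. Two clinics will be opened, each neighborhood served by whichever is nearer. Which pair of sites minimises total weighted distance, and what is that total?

Evaluate every pair (each demand assigned to the nearer of the two):
  {δ, α}: total = 702
  {γ, α}: total = 726
  {β, α}: total = 726
  {ε, α}: total = 774
  {ε, γ}: total = 906
  {ε, δ}: total = 962
  {γ, δ}: total = 999
  {γ, β}: total = 1026
  {ε, β}: total = 1226
  {δ, β}: total = 1439
Best pair: {δ, α} with total 702.

{δ, α}, total 702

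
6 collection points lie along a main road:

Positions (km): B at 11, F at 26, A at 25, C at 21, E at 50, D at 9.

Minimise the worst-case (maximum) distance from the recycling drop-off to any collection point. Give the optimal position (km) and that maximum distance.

The 1-center on a line is the midpoint of the two extreme points: leftmost at 9, rightmost at 50.
Optimal location = (9 + 50)/2 = 29.5; maximum distance = (50 − 9)/2 = 20.5.

location 29.5, max distance 20.5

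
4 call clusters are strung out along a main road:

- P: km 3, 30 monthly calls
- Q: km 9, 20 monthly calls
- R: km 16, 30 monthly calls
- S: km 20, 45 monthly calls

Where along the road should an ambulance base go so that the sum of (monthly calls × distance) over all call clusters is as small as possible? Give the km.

x = 16

For a sum of weighted absolute distances on a line, the optimum is the weighted median (not the mean). Total weight W = 125; half-weight = 62.5.
Sort by position and accumulate weight:
  km 3 (P, w=30) → cum 30
  km 9 (Q, w=20) → cum 50
  km 16 (R, w=30) → cum 80  ≥ 62.5 → median here
  km 20 (S, w=45) → cum 125
Optimal location: km 16.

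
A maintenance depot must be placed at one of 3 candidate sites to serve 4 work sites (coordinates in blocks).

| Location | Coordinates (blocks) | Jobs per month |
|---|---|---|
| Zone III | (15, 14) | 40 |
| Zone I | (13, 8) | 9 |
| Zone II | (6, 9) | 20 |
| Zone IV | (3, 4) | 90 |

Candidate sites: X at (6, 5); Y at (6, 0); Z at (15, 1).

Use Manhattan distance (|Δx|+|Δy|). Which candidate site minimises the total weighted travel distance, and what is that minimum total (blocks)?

X, total 1250 blocks

Total weighted distance at each candidate:
  X (6, 5): total = 1250
  Y (6, 0): total = 1865
  Z (15, 1): total = 2291
Minimum is at X with total 1250 blocks.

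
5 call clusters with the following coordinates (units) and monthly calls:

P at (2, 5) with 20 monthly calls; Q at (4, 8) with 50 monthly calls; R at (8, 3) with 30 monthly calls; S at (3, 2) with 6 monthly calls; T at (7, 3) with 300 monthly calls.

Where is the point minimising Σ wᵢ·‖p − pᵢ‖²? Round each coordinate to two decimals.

The minimiser of Σwᵢ‖p−pᵢ‖² is the weighted centroid p* = (Σwᵢpᵢ)/(Σwᵢ).
Σwᵢ = 406.
Σwᵢxᵢ = 20·2 + 50·4 + 30·8 + 6·3 + 300·7 = 2598.
Σwᵢyᵢ = 20·5 + 50·8 + 30·3 + 6·2 + 300·3 = 1502.
x* = 2598/406 = 6.40, y* = 1502/406 = 3.70.

(6.40, 3.70)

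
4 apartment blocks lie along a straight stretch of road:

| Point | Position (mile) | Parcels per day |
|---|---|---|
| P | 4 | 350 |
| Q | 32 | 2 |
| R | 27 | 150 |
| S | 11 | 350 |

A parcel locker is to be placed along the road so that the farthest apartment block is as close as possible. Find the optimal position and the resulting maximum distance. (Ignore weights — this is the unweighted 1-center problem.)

location 18, max distance 14

The 1-center on a line is the midpoint of the two extreme points: leftmost at 4, rightmost at 32.
Optimal location = (4 + 32)/2 = 18; maximum distance = (32 − 4)/2 = 14.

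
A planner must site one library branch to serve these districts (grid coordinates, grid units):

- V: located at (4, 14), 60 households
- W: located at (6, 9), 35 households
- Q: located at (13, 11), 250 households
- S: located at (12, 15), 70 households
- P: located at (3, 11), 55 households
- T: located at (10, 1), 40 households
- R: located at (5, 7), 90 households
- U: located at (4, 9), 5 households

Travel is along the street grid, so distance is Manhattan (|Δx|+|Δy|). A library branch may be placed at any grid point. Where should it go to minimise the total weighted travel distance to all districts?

Manhattan distance separates: Σwᵢ(|x−xᵢ|+|y−yᵢ|) = Σwᵢ|x−xᵢ| + Σwᵢ|y−yᵢ|, so x and y are optimised independently as 1-D weighted medians.
Total weight W = 605; half = 302.5.
x-coordinate, sorted with cumulative weight:
  x=3 (P, w=55) cum 55
  x=4 (V, w=60) cum 115
  x=4 (U, w=5) cum 120
  x=5 (R, w=90) cum 210
  x=6 (W, w=35) cum 245
  x=10 (T, w=40) cum 285
  x=12 (S, w=70) cum 355  ← median
  x=13 (Q, w=250) cum 605
⇒ x* = 12
y-coordinate, sorted with cumulative weight:
  y=1 (T, w=40) cum 40
  y=7 (R, w=90) cum 130
  y=9 (W, w=35) cum 165
  y=9 (U, w=5) cum 170
  y=11 (Q, w=250) cum 420  ← median
  y=11 (P, w=55) cum 475
  y=14 (V, w=60) cum 535
  y=15 (S, w=70) cum 605
⇒ y* = 11

(12, 11)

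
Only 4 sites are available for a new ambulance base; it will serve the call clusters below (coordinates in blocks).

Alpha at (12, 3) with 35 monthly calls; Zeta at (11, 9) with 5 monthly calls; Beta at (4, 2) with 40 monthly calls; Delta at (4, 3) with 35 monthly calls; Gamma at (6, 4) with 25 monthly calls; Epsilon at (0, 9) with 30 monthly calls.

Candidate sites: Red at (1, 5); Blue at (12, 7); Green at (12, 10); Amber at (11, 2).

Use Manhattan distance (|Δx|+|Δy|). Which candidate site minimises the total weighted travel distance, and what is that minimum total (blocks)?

Red, total 1240 blocks

Total weighted distance at each candidate:
  Red (1, 5): total = 1240
  Blue (12, 7): total = 1740
  Green (12, 10): total = 2110
  Amber (11, 2): total = 1380
Minimum is at Red with total 1240 blocks.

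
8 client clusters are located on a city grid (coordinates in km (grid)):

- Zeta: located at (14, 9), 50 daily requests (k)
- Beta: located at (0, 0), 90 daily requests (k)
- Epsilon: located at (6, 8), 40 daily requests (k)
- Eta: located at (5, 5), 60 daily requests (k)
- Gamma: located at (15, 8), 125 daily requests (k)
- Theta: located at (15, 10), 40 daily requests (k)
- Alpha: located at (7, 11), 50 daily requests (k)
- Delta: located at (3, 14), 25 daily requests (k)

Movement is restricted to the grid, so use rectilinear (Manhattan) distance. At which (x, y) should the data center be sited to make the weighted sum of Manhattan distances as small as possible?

Manhattan distance separates: Σwᵢ(|x−xᵢ|+|y−yᵢ|) = Σwᵢ|x−xᵢ| + Σwᵢ|y−yᵢ|, so x and y are optimised independently as 1-D weighted medians.
Total weight W = 480; half = 240.
x-coordinate, sorted with cumulative weight:
  x=0 (Beta, w=90) cum 90
  x=3 (Delta, w=25) cum 115
  x=5 (Eta, w=60) cum 175
  x=6 (Epsilon, w=40) cum 215
  x=7 (Alpha, w=50) cum 265  ← median
  x=14 (Zeta, w=50) cum 315
  x=15 (Gamma, w=125) cum 440
  x=15 (Theta, w=40) cum 480
⇒ x* = 7
y-coordinate, sorted with cumulative weight:
  y=0 (Beta, w=90) cum 90
  y=5 (Eta, w=60) cum 150
  y=8 (Epsilon, w=40) cum 190
  y=8 (Gamma, w=125) cum 315  ← median
  y=9 (Zeta, w=50) cum 365
  y=10 (Theta, w=40) cum 405
  y=11 (Alpha, w=50) cum 455
  y=14 (Delta, w=25) cum 480
⇒ y* = 8

(7, 8)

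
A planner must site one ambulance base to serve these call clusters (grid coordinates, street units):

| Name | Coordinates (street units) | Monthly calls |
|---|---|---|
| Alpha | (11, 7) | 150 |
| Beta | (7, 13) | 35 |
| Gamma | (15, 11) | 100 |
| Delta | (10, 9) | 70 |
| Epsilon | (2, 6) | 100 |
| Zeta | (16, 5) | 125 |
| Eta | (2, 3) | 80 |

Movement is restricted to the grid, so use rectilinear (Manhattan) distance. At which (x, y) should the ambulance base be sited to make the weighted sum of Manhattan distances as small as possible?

Manhattan distance separates: Σwᵢ(|x−xᵢ|+|y−yᵢ|) = Σwᵢ|x−xᵢ| + Σwᵢ|y−yᵢ|, so x and y are optimised independently as 1-D weighted medians.
Total weight W = 660; half = 330.
x-coordinate, sorted with cumulative weight:
  x=2 (Epsilon, w=100) cum 100
  x=2 (Eta, w=80) cum 180
  x=7 (Beta, w=35) cum 215
  x=10 (Delta, w=70) cum 285
  x=11 (Alpha, w=150) cum 435  ← median
  x=15 (Gamma, w=100) cum 535
  x=16 (Zeta, w=125) cum 660
⇒ x* = 11
y-coordinate, sorted with cumulative weight:
  y=3 (Eta, w=80) cum 80
  y=5 (Zeta, w=125) cum 205
  y=6 (Epsilon, w=100) cum 305
  y=7 (Alpha, w=150) cum 455  ← median
  y=9 (Delta, w=70) cum 525
  y=11 (Gamma, w=100) cum 625
  y=13 (Beta, w=35) cum 660
⇒ y* = 7

(11, 7)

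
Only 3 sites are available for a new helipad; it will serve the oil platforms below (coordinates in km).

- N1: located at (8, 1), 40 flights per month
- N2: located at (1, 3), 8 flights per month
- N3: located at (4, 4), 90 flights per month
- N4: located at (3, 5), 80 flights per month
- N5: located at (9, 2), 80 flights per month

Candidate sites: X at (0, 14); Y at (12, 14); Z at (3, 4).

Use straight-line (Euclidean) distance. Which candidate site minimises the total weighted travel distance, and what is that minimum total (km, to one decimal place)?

Z, total 927.1 km

Total weighted distance at each candidate:
  X (0, 14): total = 3627.2
  Y (12, 14): total = 3828.9
  Z (3, 4): total = 927.1
Minimum is at Z with total 927.1 km.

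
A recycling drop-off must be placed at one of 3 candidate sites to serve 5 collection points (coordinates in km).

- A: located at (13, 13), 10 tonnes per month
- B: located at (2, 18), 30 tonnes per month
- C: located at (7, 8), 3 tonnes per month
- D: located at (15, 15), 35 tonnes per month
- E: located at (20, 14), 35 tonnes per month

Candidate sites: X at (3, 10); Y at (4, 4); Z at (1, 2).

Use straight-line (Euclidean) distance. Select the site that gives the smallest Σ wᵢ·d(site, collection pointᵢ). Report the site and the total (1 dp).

X, total 1425.9 km

Total weighted distance at each candidate:
  X (3, 10): total = 1425.9
  Y (4, 4): total = 1771.4
  Z (1, 2): total = 2124.4
Minimum is at X with total 1425.9 km.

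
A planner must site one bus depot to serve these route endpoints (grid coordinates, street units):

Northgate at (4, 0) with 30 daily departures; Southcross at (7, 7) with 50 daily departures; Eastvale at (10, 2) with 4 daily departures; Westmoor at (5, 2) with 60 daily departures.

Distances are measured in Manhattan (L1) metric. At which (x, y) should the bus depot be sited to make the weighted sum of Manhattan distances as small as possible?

(5, 2)

Manhattan distance separates: Σwᵢ(|x−xᵢ|+|y−yᵢ|) = Σwᵢ|x−xᵢ| + Σwᵢ|y−yᵢ|, so x and y are optimised independently as 1-D weighted medians.
Total weight W = 144; half = 72.
x-coordinate, sorted with cumulative weight:
  x=4 (Northgate, w=30) cum 30
  x=5 (Westmoor, w=60) cum 90  ← median
  x=7 (Southcross, w=50) cum 140
  x=10 (Eastvale, w=4) cum 144
⇒ x* = 5
y-coordinate, sorted with cumulative weight:
  y=0 (Northgate, w=30) cum 30
  y=2 (Eastvale, w=4) cum 34
  y=2 (Westmoor, w=60) cum 94  ← median
  y=7 (Southcross, w=50) cum 144
⇒ y* = 2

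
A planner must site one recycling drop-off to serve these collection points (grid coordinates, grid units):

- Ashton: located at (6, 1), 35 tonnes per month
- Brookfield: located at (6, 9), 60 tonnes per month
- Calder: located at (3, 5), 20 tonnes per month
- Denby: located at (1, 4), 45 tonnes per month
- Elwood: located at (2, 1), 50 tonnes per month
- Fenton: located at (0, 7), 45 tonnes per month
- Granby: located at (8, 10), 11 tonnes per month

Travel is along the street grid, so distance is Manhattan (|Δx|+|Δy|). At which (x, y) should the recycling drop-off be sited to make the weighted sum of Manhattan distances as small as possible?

(2, 5)

Manhattan distance separates: Σwᵢ(|x−xᵢ|+|y−yᵢ|) = Σwᵢ|x−xᵢ| + Σwᵢ|y−yᵢ|, so x and y are optimised independently as 1-D weighted medians.
Total weight W = 266; half = 133.
x-coordinate, sorted with cumulative weight:
  x=0 (Fenton, w=45) cum 45
  x=1 (Denby, w=45) cum 90
  x=2 (Elwood, w=50) cum 140  ← median
  x=3 (Calder, w=20) cum 160
  x=6 (Ashton, w=35) cum 195
  x=6 (Brookfield, w=60) cum 255
  x=8 (Granby, w=11) cum 266
⇒ x* = 2
y-coordinate, sorted with cumulative weight:
  y=1 (Ashton, w=35) cum 35
  y=1 (Elwood, w=50) cum 85
  y=4 (Denby, w=45) cum 130
  y=5 (Calder, w=20) cum 150  ← median
  y=7 (Fenton, w=45) cum 195
  y=9 (Brookfield, w=60) cum 255
  y=10 (Granby, w=11) cum 266
⇒ y* = 5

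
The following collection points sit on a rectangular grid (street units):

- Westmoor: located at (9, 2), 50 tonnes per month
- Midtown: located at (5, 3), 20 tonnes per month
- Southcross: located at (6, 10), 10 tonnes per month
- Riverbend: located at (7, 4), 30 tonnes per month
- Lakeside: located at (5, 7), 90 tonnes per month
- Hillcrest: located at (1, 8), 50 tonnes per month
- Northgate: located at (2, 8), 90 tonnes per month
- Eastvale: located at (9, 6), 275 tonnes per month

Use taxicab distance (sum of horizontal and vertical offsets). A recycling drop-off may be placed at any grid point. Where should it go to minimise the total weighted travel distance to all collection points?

(9, 6)

Manhattan distance separates: Σwᵢ(|x−xᵢ|+|y−yᵢ|) = Σwᵢ|x−xᵢ| + Σwᵢ|y−yᵢ|, so x and y are optimised independently as 1-D weighted medians.
Total weight W = 615; half = 307.5.
x-coordinate, sorted with cumulative weight:
  x=1 (Hillcrest, w=50) cum 50
  x=2 (Northgate, w=90) cum 140
  x=5 (Midtown, w=20) cum 160
  x=5 (Lakeside, w=90) cum 250
  x=6 (Southcross, w=10) cum 260
  x=7 (Riverbend, w=30) cum 290
  x=9 (Westmoor, w=50) cum 340  ← median
  x=9 (Eastvale, w=275) cum 615
⇒ x* = 9
y-coordinate, sorted with cumulative weight:
  y=2 (Westmoor, w=50) cum 50
  y=3 (Midtown, w=20) cum 70
  y=4 (Riverbend, w=30) cum 100
  y=6 (Eastvale, w=275) cum 375  ← median
  y=7 (Lakeside, w=90) cum 465
  y=8 (Hillcrest, w=50) cum 515
  y=8 (Northgate, w=90) cum 605
  y=10 (Southcross, w=10) cum 615
⇒ y* = 6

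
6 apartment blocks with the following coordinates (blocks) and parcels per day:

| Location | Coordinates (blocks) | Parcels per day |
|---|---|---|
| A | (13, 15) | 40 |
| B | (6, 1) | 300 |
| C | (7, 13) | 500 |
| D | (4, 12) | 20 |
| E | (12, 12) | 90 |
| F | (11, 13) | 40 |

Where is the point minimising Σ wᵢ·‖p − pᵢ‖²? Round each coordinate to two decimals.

The minimiser of Σwᵢ‖p−pᵢ‖² is the weighted centroid p* = (Σwᵢpᵢ)/(Σwᵢ).
Σwᵢ = 990.
Σwᵢxᵢ = 40·13 + 300·6 + 500·7 + 20·4 + 90·12 + 40·11 = 7420.
Σwᵢyᵢ = 40·15 + 300·1 + 500·13 + 20·12 + 90·12 + 40·13 = 9240.
x* = 7420/990 = 7.49, y* = 9240/990 = 9.33.

(7.49, 9.33)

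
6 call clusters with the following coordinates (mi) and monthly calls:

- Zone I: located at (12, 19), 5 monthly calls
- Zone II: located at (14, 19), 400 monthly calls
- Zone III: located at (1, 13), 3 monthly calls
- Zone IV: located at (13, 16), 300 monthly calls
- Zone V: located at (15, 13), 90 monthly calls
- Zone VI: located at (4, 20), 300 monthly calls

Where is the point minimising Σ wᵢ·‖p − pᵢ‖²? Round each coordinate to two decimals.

The minimiser of Σwᵢ‖p−pᵢ‖² is the weighted centroid p* = (Σwᵢpᵢ)/(Σwᵢ).
Σwᵢ = 1098.
Σwᵢxᵢ = 5·12 + 400·14 + 3·1 + 300·13 + 90·15 + 300·4 = 12113.
Σwᵢyᵢ = 5·19 + 400·19 + 3·13 + 300·16 + 90·13 + 300·20 = 19704.
x* = 12113/1098 = 11.03, y* = 19704/1098 = 17.95.

(11.03, 17.95)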